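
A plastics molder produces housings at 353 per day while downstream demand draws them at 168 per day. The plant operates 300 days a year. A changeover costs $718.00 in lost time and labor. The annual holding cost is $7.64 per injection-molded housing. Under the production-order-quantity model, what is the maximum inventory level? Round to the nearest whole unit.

Annual demand D = 168 × 300 = 50,400.
Production build-up factor (1 − d/p) = 1 − 168/353 = 0.5241.
Q* = √(2DS / (H(1 − d/p))) = √(2 × 50,400 × 718 / (7.64 × 0.5241)).
= √(72,374,400 / 4.004) ≈ 4251.550.
Maximum inventory = Q*(1 − d/p) = 4251.550 × 0.5241 ≈ 2228.149.

I_max ≈ 2,228 housings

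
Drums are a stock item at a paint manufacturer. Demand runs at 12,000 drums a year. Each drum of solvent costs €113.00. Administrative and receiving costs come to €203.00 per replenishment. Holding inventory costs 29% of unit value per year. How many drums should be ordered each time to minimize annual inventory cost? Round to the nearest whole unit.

Q* ≈ 386 drums

Holding cost H = 0.29 × €113.00 = €32.7700 per unit per year.
EOQ = √(2DS / H) = √(2 × 12,000 × 203 / 32.77).
= √(4,872,000 / 32.77) = √148,672.5664 ≈ 385.581.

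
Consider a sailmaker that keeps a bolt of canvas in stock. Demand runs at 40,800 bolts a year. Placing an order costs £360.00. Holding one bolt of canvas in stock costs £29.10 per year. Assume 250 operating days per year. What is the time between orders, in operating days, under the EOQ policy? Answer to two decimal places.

T ≈ 6.16 days

The optimal lot size = √(2DS/H) = √(2 × 40,800 × 360 / 29.1) ≈ 1004.73.
Cycle time = Q*/D × 250 = 1004.73 / 40,800 × 250 ≈ 6.156 days.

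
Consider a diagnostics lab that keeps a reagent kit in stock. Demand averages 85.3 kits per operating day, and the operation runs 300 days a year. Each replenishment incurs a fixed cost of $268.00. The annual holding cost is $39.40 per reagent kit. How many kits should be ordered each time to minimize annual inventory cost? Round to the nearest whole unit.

Q* ≈ 590 kits

Annual demand D = 85.3 × 300 = 25,590.
EOQ = √(2DS / H) = √(2 × 25,590 × 268 / 39.4).
= √(13,716,240 / 39.4) = √348,127.9188 ≈ 590.024.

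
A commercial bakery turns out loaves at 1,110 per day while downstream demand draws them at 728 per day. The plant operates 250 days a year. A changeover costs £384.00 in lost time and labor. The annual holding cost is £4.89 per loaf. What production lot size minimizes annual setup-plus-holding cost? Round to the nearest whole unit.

Q* ≈ 9,114 loaves

Annual demand D = 728 × 250 = 182,000.
Production build-up factor (1 − d/p) = 1 − 728/1,110 = 0.3441.
Q* = √(2DS / (H(1 − d/p))) = √(2 × 182,000 × 384 / (4.89 × 0.3441)).
= √(139,776,000 / 1.6829) ≈ 9113.636.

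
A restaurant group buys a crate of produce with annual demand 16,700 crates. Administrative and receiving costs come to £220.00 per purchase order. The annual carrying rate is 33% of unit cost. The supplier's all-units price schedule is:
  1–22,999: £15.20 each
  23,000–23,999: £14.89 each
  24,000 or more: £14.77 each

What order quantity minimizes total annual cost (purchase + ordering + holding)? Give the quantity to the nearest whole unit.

Holding cost per unit per year at price C is H = 0.33·C.
Evaluate total cost at each tier's feasible EOQ or, if the EOQ is below the tier, at the tier's minimum quantity.
EOQ at £15.20 = 1210.3 (feasible in tier 1): TC = 16,700×£15.20 + (16,700/1210.3)×220 + (1210.3/2)×0.33×£15.20 = £259,911.04.
EOQ at £14.89 = 1222.9 < 23000, so use break Q=23000: TC = 16,700×£14.89 + (16,700/23000.0)×220 + (23000.0/2)×0.33×£14.89 = £305,330.29.
EOQ at £14.77 = 1227.8 < 24000, so use break Q=24000: TC = 16,700×£14.77 + (16,700/24000.0)×220 + (24000.0/2)×0.33×£14.77 = £305,301.28.
Lowest total cost is £259,911.04 at Q = 1210.3.

Q* ≈ 1,210 crates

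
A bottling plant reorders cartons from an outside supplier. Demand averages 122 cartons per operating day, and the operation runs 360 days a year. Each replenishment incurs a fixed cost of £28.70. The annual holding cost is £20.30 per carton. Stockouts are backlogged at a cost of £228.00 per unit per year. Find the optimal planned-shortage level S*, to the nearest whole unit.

Annual demand D = 122 × 360 = 43,920.
With planned backorders, Q* = √(2DS/H) · √((H+B)/B).
√(2DS/H) = √(2 × 43,920 × 28.7 / 20.3) = 352.403.
√((H+B)/B) = √((20.3+228)/228) = 1.0436.
Q* ≈ 367.756.
S* = Q* · H/(H+B) = 367.756 × 20.3/248.3 ≈ 30.066.

S* ≈ 30 cartons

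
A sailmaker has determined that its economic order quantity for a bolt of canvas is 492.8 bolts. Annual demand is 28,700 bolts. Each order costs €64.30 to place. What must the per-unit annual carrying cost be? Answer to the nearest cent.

H ≈ €15.20

The basic EOQ model gives Q* = √(2DS/H); rearrange for the unknown.
From Q* = √(2DS/H): H = 2DS / Q*² = 2 × 28,700 × 64.3 / 492.8² = 15.1978.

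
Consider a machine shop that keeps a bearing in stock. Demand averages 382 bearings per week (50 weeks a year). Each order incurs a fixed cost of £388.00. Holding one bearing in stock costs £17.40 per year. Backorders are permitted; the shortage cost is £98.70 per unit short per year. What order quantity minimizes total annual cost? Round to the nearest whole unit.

Annual demand D = 382 × 50 = 19,100.
With planned backorders, Q* = √(2DS/H) · √((H+B)/B).
√(2DS/H) = √(2 × 19,100 × 388 / 17.4) = 922.939.
√((H+B)/B) = √((17.4+98.7)/98.7) = 1.0846.
Q* ≈ 1000.992.

Q* ≈ 1,001 bearings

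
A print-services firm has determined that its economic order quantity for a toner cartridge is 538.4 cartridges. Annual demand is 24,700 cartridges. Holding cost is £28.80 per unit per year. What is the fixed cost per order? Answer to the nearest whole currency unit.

Invert the EOQ relation Q*² = 2DS/H.
From Q* = √(2DS/H): S = Q*²H / (2D) = 538.4² × 28.8 / (2 × 24,700) = 168.9957.

S ≈ £169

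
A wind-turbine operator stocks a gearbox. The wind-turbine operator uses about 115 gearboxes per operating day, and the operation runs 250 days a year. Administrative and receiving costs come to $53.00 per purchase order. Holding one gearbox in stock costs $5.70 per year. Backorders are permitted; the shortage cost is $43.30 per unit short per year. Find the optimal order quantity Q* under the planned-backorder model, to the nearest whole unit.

Q* ≈ 778 gearboxes

Annual demand D = 115 × 250 = 28,750.
With planned backorders, Q* = √(2DS/H) · √((H+B)/B).
√(2DS/H) = √(2 × 28,750 × 53 / 5.7) = 731.197.
√((H+B)/B) = √((5.7+43.3)/43.3) = 1.0638.
Q* ≈ 777.837.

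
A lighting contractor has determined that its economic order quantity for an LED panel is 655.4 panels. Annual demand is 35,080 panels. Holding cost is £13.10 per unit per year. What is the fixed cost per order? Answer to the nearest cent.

S ≈ £80.20

Invert the EOQ relation Q*² = 2DS/H.
From Q* = √(2DS/H): S = Q*²H / (2D) = 655.4² × 13.1 / (2 × 35,080) = 80.2037.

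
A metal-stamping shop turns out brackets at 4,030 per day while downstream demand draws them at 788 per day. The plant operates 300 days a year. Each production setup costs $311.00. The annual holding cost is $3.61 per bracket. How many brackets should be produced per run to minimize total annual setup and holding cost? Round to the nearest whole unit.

Q* ≈ 7,116 brackets

Annual demand D = 788 × 300 = 236,400.
Production build-up factor (1 − d/p) = 1 − 788/4,030 = 0.8045.
Q* = √(2DS / (H(1 − d/p))) = √(2 × 236,400 × 311 / (3.61 × 0.8045)).
= √(147,040,800 / 2.9041) ≈ 7115.597.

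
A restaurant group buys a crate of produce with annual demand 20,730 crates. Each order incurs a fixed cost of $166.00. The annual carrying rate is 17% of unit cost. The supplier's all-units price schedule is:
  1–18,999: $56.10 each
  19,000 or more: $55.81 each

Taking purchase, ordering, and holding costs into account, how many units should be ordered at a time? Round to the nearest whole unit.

Holding cost per unit per year at price C is H = 0.17·C.
Candidates are each tier's EOQ (if it falls in that tier) and each price-break quantity.
EOQ at $56.10 = 849.5 (feasible in tier 1): TC = 20,730×$56.10 + (20,730/849.5)×166 + (849.5/2)×0.17×$56.10 = $1,171,054.67.
EOQ at $55.81 = 851.7 < 19000, so use break Q=19000: TC = 20,730×$55.81 + (20,730/19000.0)×166 + (19000.0/2)×0.17×$55.81 = $1,247,255.56.
Lowest total cost is $1,171,054.67 at Q = 849.5.

Q* ≈ 849 crates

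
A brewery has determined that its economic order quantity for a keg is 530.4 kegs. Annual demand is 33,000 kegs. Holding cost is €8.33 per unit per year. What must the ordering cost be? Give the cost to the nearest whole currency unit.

S ≈ €36

Invert the EOQ relation Q*² = 2DS/H.
From Q* = √(2DS/H): S = Q*²H / (2D) = 530.4² × 8.33 / (2 × 33,000) = 35.5065.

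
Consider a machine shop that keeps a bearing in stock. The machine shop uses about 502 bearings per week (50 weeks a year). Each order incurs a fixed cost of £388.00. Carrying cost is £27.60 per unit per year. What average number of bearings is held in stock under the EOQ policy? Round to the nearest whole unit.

Annual demand D = 502 × 50 = 25,100.
EOQ = √(2DS/H) = √(2 × 25,100 × 388 / 27.6) ≈ 840.07.
Average inventory = Q*/2 ≈ 840.07 / 2 = 420.033.

Average inventory ≈ 420 bearings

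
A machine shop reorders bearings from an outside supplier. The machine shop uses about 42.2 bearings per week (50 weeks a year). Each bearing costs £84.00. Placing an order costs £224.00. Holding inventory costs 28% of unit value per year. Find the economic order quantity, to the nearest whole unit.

Q* ≈ 200 bearings

Annual demand D = 42.2 × 50 = 2,110.
Holding cost H = 0.28 × £84.00 = £23.5200 per unit per year.
EOQ = √(2DS / H) = √(2 × 2,110 × 224 / 23.52).
= √(945,280 / 23.52) = √40,190.4762 ≈ 200.476.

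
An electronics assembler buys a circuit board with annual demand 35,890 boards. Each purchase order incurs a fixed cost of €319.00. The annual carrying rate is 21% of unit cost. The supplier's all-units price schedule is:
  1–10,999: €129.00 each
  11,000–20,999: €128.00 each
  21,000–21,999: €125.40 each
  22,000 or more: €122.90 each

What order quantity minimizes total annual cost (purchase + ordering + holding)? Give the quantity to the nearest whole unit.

Q* ≈ 919 boards

Holding cost per unit per year at price C is H = 0.21·C.
Candidates are each tier's EOQ (if it falls in that tier) and each price-break quantity.
EOQ at €129.00 = 919.4 (feasible in tier 1): TC = 35,890×€129.00 + (35,890/919.4)×319 + (919.4/2)×0.21×€129.00 = €4,654,715.86.
EOQ at €128.00 = 923.0 < 11000, so use break Q=11000: TC = 35,890×€128.00 + (35,890/11000.0)×319 + (11000.0/2)×0.21×€128.00 = €4,742,800.81.
EOQ at €125.40 = 932.5 < 21000, so use break Q=21000: TC = 35,890×€125.40 + (35,890/21000.0)×319 + (21000.0/2)×0.21×€125.40 = €4,777,658.19.
EOQ at €122.90 = 941.9 < 22000, so use break Q=22000: TC = 35,890×€122.90 + (35,890/22000.0)×319 + (22000.0/2)×0.21×€122.90 = €4,695,300.41.
Lowest total cost is €4,654,715.86 at Q = 919.4.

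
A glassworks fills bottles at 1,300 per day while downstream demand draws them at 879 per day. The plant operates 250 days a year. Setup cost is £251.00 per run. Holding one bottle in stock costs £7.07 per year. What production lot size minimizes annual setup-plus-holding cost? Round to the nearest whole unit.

Q* ≈ 6,941 bottles

Annual demand D = 879 × 250 = 219,750.
Production build-up factor (1 − d/p) = 1 − 879/1,300 = 0.3238.
Q* = √(2DS / (H(1 − d/p))) = √(2 × 219,750 × 251 / (7.07 × 0.3238)).
= √(110,314,500 / 2.2896) ≈ 6941.243.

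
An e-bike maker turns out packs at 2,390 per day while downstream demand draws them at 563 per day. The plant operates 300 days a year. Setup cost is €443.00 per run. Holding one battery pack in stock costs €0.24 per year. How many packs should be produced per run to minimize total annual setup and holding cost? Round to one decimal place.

Annual demand D = 563 × 300 = 168,900.
Production build-up factor (1 − d/p) = 1 − 563/2,390 = 0.7644.
Q* = √(2DS / (H(1 − d/p))) = √(2 × 168,900 × 443 / (0.24 × 0.7644)).
= √(149,645,400 / 0.1835) ≈ 28559.838.

Q* ≈ 28,559.8 packs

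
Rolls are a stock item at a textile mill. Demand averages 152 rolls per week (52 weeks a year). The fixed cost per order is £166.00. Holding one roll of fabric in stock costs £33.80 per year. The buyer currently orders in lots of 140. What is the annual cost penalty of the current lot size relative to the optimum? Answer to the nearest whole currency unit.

Extra cost ≈ £2,320 per year

Annual demand D = 152 × 52 = 7,904.
EOQ = √(2DS/H) = √(2 × 7,904 × 166 / 33.8) ≈ 278.63.
Cost at Q* = (D/Q*)S + (Q*/2)H = √(2DSH) ≈ £9,417.83.
Cost at Q = 140: (7,904/140)×166 + (140/2)×33.8 = £9,371.89 + £2,366.00 = £11,737.89.
Excess = £11,737.89 − £9,417.83 = £2,320.06.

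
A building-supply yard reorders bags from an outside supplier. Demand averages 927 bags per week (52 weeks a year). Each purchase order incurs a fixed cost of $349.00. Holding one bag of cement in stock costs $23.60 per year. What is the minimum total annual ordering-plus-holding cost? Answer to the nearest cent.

Annual demand D = 927 × 52 = 48,204.
EOQ = √(2DS/H) = √(2 × 48,204 × 349 / 23.6) ≈ 1194.02.
At the optimum the two cost components are equal, so total cost = 2·(Q*/2)H = Q*·H.
Minimum total = √(2DSH) = √(2 × 48,204 × 349 × 23.6) ≈ 28178.979.

TC* ≈ $28,178.98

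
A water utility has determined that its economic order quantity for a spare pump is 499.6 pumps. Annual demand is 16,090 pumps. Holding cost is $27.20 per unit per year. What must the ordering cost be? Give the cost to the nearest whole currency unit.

The basic EOQ model gives Q* = √(2DS/H); rearrange for the unknown.
From Q* = √(2DS/H): S = Q*²H / (2D) = 499.6² × 27.2 / (2 × 16,090) = 210.9734.

S ≈ $211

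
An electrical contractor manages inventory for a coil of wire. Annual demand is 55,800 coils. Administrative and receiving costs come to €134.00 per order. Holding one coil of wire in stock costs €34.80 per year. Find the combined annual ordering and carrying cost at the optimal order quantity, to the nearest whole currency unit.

EOQ = √(2DS/H) = √(2 × 55,800 × 134 / 34.8) ≈ 655.53.
At Q*, ordering cost (D/Q*)S equals holding cost (Q*/2)H, each = √(DSH/2).
Minimum total = √(2DSH) = √(2 × 55,800 × 134 × 34.8) ≈ 22812.565.

TC* ≈ €22,813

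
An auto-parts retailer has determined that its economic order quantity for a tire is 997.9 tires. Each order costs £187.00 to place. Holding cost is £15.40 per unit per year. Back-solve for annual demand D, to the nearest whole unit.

D ≈ 41,004 tires per year

The basic EOQ model gives Q* = √(2DS/H); rearrange for the unknown.
From Q* = √(2DS/H): D = Q*²H / (2S) = 997.9² × 15.4 / (2 × 187) = 41003.711.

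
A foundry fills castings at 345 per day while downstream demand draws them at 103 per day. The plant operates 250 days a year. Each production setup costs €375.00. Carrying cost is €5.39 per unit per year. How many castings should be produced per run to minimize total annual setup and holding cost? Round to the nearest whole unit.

Q* ≈ 2,260 castings

Annual demand D = 103 × 250 = 25,750.
Production build-up factor (1 − d/p) = 1 − 103/345 = 0.7014.
Q* = √(2DS / (H(1 − d/p))) = √(2 × 25,750 × 375 / (5.39 × 0.7014)).
= √(19,312,500 / 3.7808) ≈ 2260.095.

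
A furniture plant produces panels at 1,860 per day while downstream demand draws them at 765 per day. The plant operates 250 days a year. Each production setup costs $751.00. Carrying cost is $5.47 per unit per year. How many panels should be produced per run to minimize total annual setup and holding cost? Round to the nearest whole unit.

Annual demand D = 765 × 250 = 191,250.
Production build-up factor (1 − d/p) = 1 − 765/1,860 = 0.5887.
Q* = √(2DS / (H(1 − d/p))) = √(2 × 191,250 × 751 / (5.47 × 0.5887)).
= √(287,257,500 / 3.2202) ≈ 9444.771.

Q* ≈ 9,445 panels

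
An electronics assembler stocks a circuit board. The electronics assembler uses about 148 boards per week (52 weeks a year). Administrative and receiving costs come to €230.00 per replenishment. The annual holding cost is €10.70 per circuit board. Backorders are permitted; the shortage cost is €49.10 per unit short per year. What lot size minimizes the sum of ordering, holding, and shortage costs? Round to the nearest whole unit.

Q* ≈ 635 boards

Annual demand D = 148 × 52 = 7,696.
With planned backorders, Q* = √(2DS/H) · √((H+B)/B).
√(2DS/H) = √(2 × 7,696 × 230 / 10.7) = 575.201.
√((H+B)/B) = √((10.7+49.1)/49.1) = 1.1036.
Q* ≈ 634.789.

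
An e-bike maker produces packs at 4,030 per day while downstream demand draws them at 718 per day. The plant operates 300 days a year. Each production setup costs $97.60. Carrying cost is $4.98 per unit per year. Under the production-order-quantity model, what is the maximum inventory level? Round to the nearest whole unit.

Annual demand D = 718 × 300 = 215,400.
Production build-up factor (1 − d/p) = 1 − 718/4,030 = 0.8218.
Q* = √(2DS / (H(1 − d/p))) = √(2 × 215,400 × 97.6 / (4.98 × 0.8218)).
= √(42,046,080 / 4.0927) ≈ 3205.202.
Maximum inventory = Q*(1 − d/p) = 3205.202 × 0.8218 ≈ 2634.151.

I_max ≈ 2,634 packs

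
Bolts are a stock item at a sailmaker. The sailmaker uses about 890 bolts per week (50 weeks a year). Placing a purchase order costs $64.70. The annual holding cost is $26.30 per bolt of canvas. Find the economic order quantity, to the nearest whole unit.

Q* ≈ 468 bolts

Annual demand D = 890 × 50 = 44,500.
EOQ = √(2DS / H) = √(2 × 44,500 × 64.7 / 26.3).
= √(5,758,300 / 26.3) = √218,946.7681 ≈ 467.917.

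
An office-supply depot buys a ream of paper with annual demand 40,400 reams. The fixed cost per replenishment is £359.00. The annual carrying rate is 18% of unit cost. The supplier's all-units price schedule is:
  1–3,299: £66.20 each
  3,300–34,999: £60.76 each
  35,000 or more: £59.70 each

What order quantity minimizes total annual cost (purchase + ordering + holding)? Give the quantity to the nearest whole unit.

Q* ≈ 3,300 reams

Holding cost per unit per year at price C is H = 0.18·C.
Candidates are each tier's EOQ (if it falls in that tier) and each price-break quantity.
EOQ at £66.20 = 1560.2 (feasible in tier 1): TC = 40,400×£66.20 + (40,400/1560.2)×359 + (1560.2/2)×0.18×£66.20 = £2,693,071.66.
EOQ at £60.76 = 1628.6 < 3300, so use break Q=3300: TC = 40,400×£60.76 + (40,400/3300.0)×359 + (3300.0/2)×0.18×£60.76 = £2,477,144.75.
EOQ at £59.70 = 1643.0 < 35000, so use break Q=35000: TC = 40,400×£59.70 + (40,400/35000.0)×359 + (35000.0/2)×0.18×£59.70 = £2,600,349.39.
Lowest total cost is £2,477,144.75 at Q = 3300.0.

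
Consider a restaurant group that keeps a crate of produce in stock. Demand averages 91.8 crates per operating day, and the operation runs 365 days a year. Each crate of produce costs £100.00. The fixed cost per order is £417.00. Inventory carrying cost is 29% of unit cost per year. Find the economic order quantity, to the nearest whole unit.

Q* ≈ 982 crates

Annual demand D = 91.8 × 365 = 33,507.
Holding cost H = 0.29 × £100.00 = £29.0000 per unit per year.
EOQ = √(2DS / H) = √(2 × 33,507 × 417 / 29).
= √(27,944,838 / 29) = √963,615.1034 ≈ 981.639.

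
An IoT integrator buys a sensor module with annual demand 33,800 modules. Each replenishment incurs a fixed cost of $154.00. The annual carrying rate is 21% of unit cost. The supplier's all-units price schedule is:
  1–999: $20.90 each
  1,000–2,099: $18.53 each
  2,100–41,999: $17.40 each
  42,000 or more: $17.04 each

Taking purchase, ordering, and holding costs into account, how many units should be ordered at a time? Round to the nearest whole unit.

Holding cost per unit per year at price C is H = 0.21·C.
Candidates are each tier's EOQ (if it falls in that tier) and each price-break quantity.
Tier 1 ($20.90): EOQ = 1540.1 exceeds tier's upper bound 999, so this tier is dominated.
EOQ at $18.53 = 1635.6 (feasible in tier 2): TC = 33,800×$18.53 + (33,800/1635.6)×154 + (1635.6/2)×0.21×$18.53 = $632,678.75.
EOQ at $17.40 = 1687.9 < 2100, so use break Q=2100: TC = 33,800×$17.40 + (33,800/2100.0)×154 + (2100.0/2)×0.21×$17.40 = $594,435.37.
EOQ at $17.04 = 1705.6 < 42000, so use break Q=42000: TC = 33,800×$17.04 + (33,800/42000.0)×154 + (42000.0/2)×0.21×$17.04 = $651,222.33.
Lowest total cost is $594,435.37 at Q = 2100.0.

Q* ≈ 2,100 modules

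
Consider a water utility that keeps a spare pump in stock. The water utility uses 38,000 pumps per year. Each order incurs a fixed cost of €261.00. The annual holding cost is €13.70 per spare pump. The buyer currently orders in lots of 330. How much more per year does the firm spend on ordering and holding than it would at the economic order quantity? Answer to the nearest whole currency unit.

EOQ = √(2DS/H) = √(2 × 38,000 × 261 / 13.7) ≈ 1203.28.
Cost at Q* = (D/Q*)S + (Q*/2)H = √(2DSH) ≈ €16,484.94.
Cost at Q = 330: (38,000/330)×261 + (330/2)×13.7 = €30,054.55 + €2,260.50 = €32,315.05.
Excess = €32,315.05 − €16,484.94 = €15,830.11.

Extra cost ≈ €15,830 per year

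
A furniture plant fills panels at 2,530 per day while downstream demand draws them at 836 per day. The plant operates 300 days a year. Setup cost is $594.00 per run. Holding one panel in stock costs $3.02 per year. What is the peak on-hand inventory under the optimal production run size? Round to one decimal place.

I_max ≈ 8,127.6 panels

Annual demand D = 836 × 300 = 250,800.
Production build-up factor (1 − d/p) = 1 − 836/2,530 = 0.6696.
Q* = √(2DS / (H(1 − d/p))) = √(2 × 250,800 × 594 / (3.02 × 0.6696)).
= √(297,950,400 / 2.0221) ≈ 12138.697.
Maximum inventory = Q*(1 − d/p) = 12138.697 × 0.6696 ≈ 8127.649.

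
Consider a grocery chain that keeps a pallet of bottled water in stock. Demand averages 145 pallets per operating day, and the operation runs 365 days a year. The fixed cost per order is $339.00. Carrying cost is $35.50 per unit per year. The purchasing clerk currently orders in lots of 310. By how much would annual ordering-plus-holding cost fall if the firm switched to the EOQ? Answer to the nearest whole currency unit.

Annual demand D = 145 × 365 = 52,925.
EOQ = √(2DS/H) = √(2 × 52,925 × 339 / 35.5) ≈ 1005.38.
Cost at Q* = (D/Q*)S + (Q*/2)H = √(2DSH) ≈ $35,691.06.
Cost at Q = 310: (52,925/310)×339 + (310/2)×35.5 = $57,876.05 + $5,502.50 = $63,378.55.
Excess = $63,378.55 − $35,691.06 = $27,687.49.

Extra cost ≈ $27,687 per year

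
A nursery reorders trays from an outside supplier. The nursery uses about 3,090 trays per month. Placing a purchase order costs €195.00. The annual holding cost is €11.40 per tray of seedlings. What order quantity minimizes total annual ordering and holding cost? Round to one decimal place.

Annual demand D = 3,090 × 12 = 37,080.
EOQ = √(2DS / H) = √(2 × 37,080 × 195 / 11.4).
= √(14,461,200 / 11.4) = √1,268,526.3158 ≈ 1126.289.

Q* ≈ 1,126.3 trays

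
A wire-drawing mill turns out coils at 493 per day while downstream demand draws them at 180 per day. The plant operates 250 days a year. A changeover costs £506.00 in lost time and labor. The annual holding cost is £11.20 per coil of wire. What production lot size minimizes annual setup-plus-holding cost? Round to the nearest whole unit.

Annual demand D = 180 × 250 = 45,000.
Production build-up factor (1 − d/p) = 1 − 180/493 = 0.6349.
Q* = √(2DS / (H(1 − d/p))) = √(2 × 45,000 × 506 / (11.2 × 0.6349)).
= √(45,540,000 / 7.1108) ≈ 2530.689.

Q* ≈ 2,531 coils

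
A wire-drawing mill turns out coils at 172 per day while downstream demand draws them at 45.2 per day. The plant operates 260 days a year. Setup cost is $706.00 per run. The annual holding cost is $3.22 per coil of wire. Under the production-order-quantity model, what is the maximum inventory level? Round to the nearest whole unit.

Annual demand D = 45.2 × 260 = 11,752.
Production build-up factor (1 − d/p) = 1 − 45.2/172 = 0.7372.
Q* = √(2DS / (H(1 − d/p))) = √(2 × 11,752 × 706 / (3.22 × 0.7372)).
= √(16,593,824 / 2.3738) ≈ 2643.930.
Maximum inventory = Q*(1 − d/p) = 2643.930 × 0.7372 ≈ 1949.130.

I_max ≈ 1,949 coils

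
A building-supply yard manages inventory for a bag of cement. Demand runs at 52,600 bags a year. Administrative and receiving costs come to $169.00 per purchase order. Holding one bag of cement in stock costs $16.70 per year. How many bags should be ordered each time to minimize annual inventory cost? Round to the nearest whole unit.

Q* ≈ 1,032 bags

EOQ = √(2DS / H) = √(2 × 52,600 × 169 / 16.7).
= √(17,778,800 / 16.7) = √1,064,598.8024 ≈ 1031.794.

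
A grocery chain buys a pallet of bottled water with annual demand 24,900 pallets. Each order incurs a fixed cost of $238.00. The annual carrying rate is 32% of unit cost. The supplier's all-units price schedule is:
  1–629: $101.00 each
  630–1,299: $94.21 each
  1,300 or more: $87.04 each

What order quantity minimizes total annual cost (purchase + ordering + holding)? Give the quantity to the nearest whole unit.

Q* ≈ 1,300 pallets

Holding cost per unit per year at price C is H = 0.32·C.
Evaluate total cost at each tier's feasible EOQ or, if the EOQ is below the tier, at the tier's minimum quantity.
EOQ at $101.00 = 605.6 (feasible in tier 1): TC = 24,900×$101.00 + (24,900/605.6)×238 + (605.6/2)×0.32×$101.00 = $2,534,472.16.
EOQ at $94.21 = 627.0 < 630, so use break Q=630: TC = 24,900×$94.21 + (24,900/630.0)×238 + (630.0/2)×0.32×$94.21 = $2,364,732.03.
EOQ at $87.04 = 652.3 < 1300, so use break Q=1300: TC = 24,900×$87.04 + (24,900/1300.0)×238 + (1300.0/2)×0.32×$87.04 = $2,189,958.94.
Lowest total cost is $2,189,958.94 at Q = 1300.0.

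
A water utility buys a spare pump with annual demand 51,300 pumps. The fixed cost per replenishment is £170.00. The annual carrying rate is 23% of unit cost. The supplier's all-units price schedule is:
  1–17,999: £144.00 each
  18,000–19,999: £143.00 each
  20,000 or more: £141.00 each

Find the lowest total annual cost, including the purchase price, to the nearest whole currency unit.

Holding cost per unit per year at price C is H = 0.23·C.
Candidates are each tier's EOQ (if it falls in that tier) and each price-break quantity.
EOQ at £144.00 = 725.7 (feasible in tier 1): TC = 51,300×£144.00 + (51,300/725.7)×170 + (725.7/2)×0.23×£144.00 = £7,411,234.95.
EOQ at £143.00 = 728.2 < 18000, so use break Q=18000: TC = 51,300×£143.00 + (51,300/18000.0)×170 + (18000.0/2)×0.23×£143.00 = £7,632,394.50.
EOQ at £141.00 = 733.4 < 20000, so use break Q=20000: TC = 51,300×£141.00 + (51,300/20000.0)×170 + (20000.0/2)×0.23×£141.00 = £7,558,036.05.
Lowest total cost among the candidates is at Q = 725.7.

TC* ≈ £7,411,235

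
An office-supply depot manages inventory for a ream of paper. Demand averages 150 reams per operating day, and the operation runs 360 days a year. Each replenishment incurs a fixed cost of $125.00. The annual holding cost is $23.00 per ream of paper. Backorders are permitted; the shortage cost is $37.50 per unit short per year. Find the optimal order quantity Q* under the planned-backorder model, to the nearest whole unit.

Annual demand D = 150 × 360 = 54,000.
With planned backorders, Q* = √(2DS/H) · √((H+B)/B).
√(2DS/H) = √(2 × 54,000 × 125 / 23) = 766.131.
√((H+B)/B) = √((23+37.5)/37.5) = 1.2702.
Q* ≈ 973.117.

Q* ≈ 973 reams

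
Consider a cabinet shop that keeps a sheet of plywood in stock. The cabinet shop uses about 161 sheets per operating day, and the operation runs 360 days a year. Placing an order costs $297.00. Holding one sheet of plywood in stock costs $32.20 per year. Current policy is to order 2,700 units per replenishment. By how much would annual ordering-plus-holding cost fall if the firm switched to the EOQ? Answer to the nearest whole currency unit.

Extra cost ≈ $16,550 per year

Annual demand D = 161 × 360 = 57,960.
EOQ = √(2DS/H) = √(2 × 57,960 × 297 / 32.2) ≈ 1034.02.
Cost at Q* = (D/Q*)S + (Q*/2)H = √(2DSH) ≈ $33,295.49.
Cost at Q = 2,700: (57,960/2,700)×297 + (2,700/2)×32.2 = $6,375.60 + $43,470.00 = $49,845.60.
Excess = $49,845.60 − $33,295.49 = $16,550.11.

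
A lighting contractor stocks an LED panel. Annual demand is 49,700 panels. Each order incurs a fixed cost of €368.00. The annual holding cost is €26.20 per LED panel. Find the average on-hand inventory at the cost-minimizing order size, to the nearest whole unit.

Average inventory ≈ 591 panels

Q* = √(2DS/H) = √(2 × 49,700 × 368 / 26.2) ≈ 1181.59.
Average inventory = Q*/2 ≈ 1181.59 / 2 = 590.795.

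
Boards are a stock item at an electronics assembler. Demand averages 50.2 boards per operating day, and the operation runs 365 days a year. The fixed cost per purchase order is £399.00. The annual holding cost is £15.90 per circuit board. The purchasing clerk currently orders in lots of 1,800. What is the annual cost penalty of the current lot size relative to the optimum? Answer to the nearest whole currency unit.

Extra cost ≈ £3,124 per year

Annual demand D = 50.2 × 365 = 18,323.
EOQ = √(2DS/H) = √(2 × 18,323 × 399 / 15.9) ≈ 958.96.
Cost at Q* = (D/Q*)S + (Q*/2)H = √(2DSH) ≈ £15,247.49.
Cost at Q = 1,800: (18,323/1,800)×399 + (1,800/2)×15.9 = £4,061.60 + £14,310.00 = £18,371.60.
Excess = £18,371.60 − £15,247.49 = £3,124.11.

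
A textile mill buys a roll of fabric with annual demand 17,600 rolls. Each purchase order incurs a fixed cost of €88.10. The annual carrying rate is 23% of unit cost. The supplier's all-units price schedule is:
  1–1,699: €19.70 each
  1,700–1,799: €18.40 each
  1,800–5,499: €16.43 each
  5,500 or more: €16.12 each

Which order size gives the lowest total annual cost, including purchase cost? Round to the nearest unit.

Holding cost per unit per year at price C is H = 0.23·C.
For each price level, check whether its EOQ is feasible; otherwise the best quantity at that price is the breakpoint.
EOQ at €19.70 = 827.3 (feasible in tier 1): TC = 17,600×€19.70 + (17,600/827.3)×88.1 + (827.3/2)×0.23×€19.70 = €350,468.49.
EOQ at €18.40 = 856.0 < 1700, so use break Q=1700: TC = 17,600×€18.40 + (17,600/1700.0)×88.1 + (1700.0/2)×0.23×€18.40 = €328,349.29.
EOQ at €16.43 = 905.9 < 1800, so use break Q=1800: TC = 17,600×€16.43 + (17,600/1800.0)×88.1 + (1800.0/2)×0.23×€16.43 = €293,430.43.
EOQ at €16.12 = 914.6 < 5500, so use break Q=5500: TC = 17,600×€16.12 + (17,600/5500.0)×88.1 + (5500.0/2)×0.23×€16.12 = €294,189.82.
Lowest total cost is €293,430.43 at Q = 1800.0.

Q* ≈ 1,800 rolls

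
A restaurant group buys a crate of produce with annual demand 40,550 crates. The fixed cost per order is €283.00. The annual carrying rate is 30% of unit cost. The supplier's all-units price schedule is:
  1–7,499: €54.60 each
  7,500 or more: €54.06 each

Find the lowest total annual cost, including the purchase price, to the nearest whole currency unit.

Holding cost per unit per year at price C is H = 0.30·C.
Candidates are each tier's EOQ (if it falls in that tier) and each price-break quantity.
EOQ at €54.60 = 1183.7 (feasible in tier 1): TC = 40,550×€54.60 + (40,550/1183.7)×283 + (1183.7/2)×0.30×€54.60 = €2,233,419.23.
EOQ at €54.06 = 1189.6 < 7500, so use break Q=7500: TC = 40,550×€54.06 + (40,550/7500.0)×283 + (7500.0/2)×0.30×€54.06 = €2,254,480.59.
Lowest total cost among the candidates is at Q = 1183.7.

TC* ≈ €2,233,419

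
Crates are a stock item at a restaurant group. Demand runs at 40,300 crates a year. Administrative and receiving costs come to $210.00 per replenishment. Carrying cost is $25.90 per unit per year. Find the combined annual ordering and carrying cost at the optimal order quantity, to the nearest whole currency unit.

TC* ≈ $20,938

Q* = √(2DS/H) = √(2 × 40,300 × 210 / 25.9) ≈ 808.40.
At Q*, ordering cost (D/Q*)S equals holding cost (Q*/2)H, each = √(DSH/2).
Minimum total = √(2DSH) = √(2 × 40,300 × 210 × 25.9) ≈ 20937.607.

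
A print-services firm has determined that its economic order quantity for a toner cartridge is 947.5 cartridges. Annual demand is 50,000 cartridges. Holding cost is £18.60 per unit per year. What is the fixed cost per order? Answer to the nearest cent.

Invert the EOQ relation Q*² = 2DS/H.
From Q* = √(2DS/H): S = Q*²H / (2D) = 947.5² × 18.6 / (2 × 50,000) = 166.9827.

S ≈ £166.98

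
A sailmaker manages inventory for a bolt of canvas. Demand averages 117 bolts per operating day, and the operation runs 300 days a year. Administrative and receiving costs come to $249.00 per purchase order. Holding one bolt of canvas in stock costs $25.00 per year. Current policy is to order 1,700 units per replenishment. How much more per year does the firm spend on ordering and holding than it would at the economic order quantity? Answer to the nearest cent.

Extra cost ≈ $5,486.69 per year

Annual demand D = 117 × 300 = 35,100.
EOQ = √(2DS/H) = √(2 × 35,100 × 249 / 25) ≈ 836.18.
Cost at Q* = (D/Q*)S + (Q*/2)H = √(2DSH) ≈ $20,904.43.
Cost at Q = 1,700: (35,100/1,700)×249 + (1,700/2)×25 = $5,141.12 + $21,250.00 = $26,391.12.
Excess = $26,391.12 − $20,904.43 = $5,486.69.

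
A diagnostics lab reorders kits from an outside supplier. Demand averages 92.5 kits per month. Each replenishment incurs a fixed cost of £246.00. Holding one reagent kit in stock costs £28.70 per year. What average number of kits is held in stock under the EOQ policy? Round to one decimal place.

Average inventory ≈ 69.0 kits

Annual demand D = 92.5 × 12 = 1,110.
Q* = √(2DS/H) = √(2 × 1,110 × 246 / 28.7) ≈ 137.94.
Average inventory = Q*/2 ≈ 137.94 / 2 = 68.972.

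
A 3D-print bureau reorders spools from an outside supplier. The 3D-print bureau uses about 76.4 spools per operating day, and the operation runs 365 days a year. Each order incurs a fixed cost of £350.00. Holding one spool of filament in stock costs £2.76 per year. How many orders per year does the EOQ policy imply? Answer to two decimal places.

Annual demand D = 76.4 × 365 = 27,886.
Q* = √(2DS/H) = √(2 × 27,886 × 350 / 2.76) ≈ 2659.42.
Orders per year = D / Q* = 27,886 / 2659.42 ≈ 10.486.

N ≈ 10.49 orders per year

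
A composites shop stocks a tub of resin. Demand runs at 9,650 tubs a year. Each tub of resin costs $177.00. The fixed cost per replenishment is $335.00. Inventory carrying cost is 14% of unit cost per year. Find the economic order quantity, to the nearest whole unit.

Holding cost H = 0.14 × $177.00 = $24.7800 per unit per year.
EOQ = √(2DS / H) = √(2 × 9,650 × 335 / 24.78).
= √(6,465,500 / 24.78) = √260,916.0613 ≈ 510.799.

Q* ≈ 511 tubs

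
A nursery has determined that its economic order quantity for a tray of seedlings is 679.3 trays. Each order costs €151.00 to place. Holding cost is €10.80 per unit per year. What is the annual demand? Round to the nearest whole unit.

D ≈ 16,502 trays per year

The basic EOQ model gives Q* = √(2DS/H); rearrange for the unknown.
From Q* = √(2DS/H): D = Q*²H / (2S) = 679.3² × 10.8 / (2 × 151) = 16502.131.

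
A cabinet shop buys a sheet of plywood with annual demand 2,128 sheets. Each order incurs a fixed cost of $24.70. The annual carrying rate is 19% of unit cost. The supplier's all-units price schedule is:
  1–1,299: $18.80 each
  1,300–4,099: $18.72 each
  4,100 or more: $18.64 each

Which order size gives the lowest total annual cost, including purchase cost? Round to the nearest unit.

Q* ≈ 172 sheets

Holding cost per unit per year at price C is H = 0.19·C.
Candidates are each tier's EOQ (if it falls in that tier) and each price-break quantity.
EOQ at $18.80 = 171.6 (feasible in tier 1): TC = 2,128×$18.80 + (2,128/171.6)×24.7 + (171.6/2)×0.19×$18.80 = $40,619.18.
EOQ at $18.72 = 171.9 < 1300, so use break Q=1300: TC = 2,128×$18.72 + (2,128/1300.0)×24.7 + (1300.0/2)×0.19×$18.72 = $42,188.51.
EOQ at $18.64 = 172.3 < 4100, so use break Q=4100: TC = 2,128×$18.64 + (2,128/4100.0)×24.7 + (4100.0/2)×0.19×$18.64 = $46,939.02.
Lowest total cost is $40,619.18 at Q = 171.6.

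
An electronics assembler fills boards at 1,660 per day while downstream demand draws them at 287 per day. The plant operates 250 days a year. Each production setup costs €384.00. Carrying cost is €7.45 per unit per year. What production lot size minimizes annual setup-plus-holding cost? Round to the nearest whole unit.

Q* ≈ 2,990 boards

Annual demand D = 287 × 250 = 71,750.
Production build-up factor (1 − d/p) = 1 − 287/1,660 = 0.8271.
Q* = √(2DS / (H(1 − d/p))) = √(2 × 71,750 × 384 / (7.45 × 0.8271)).
= √(55,104,000 / 6.162) ≈ 2990.420.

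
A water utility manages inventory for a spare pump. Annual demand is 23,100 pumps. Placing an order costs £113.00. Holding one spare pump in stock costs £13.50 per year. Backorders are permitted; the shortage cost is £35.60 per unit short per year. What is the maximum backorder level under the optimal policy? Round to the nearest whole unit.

With planned backorders, Q* = √(2DS/H) · √((H+B)/B).
√(2DS/H) = √(2 × 23,100 × 113 / 13.5) = 621.861.
√((H+B)/B) = √((13.5+35.6)/35.6) = 1.1744.
Q* ≈ 730.313.
S* = Q* · H/(H+B) = 730.313 × 13.5/49.1 ≈ 200.799.

S* ≈ 201 pumps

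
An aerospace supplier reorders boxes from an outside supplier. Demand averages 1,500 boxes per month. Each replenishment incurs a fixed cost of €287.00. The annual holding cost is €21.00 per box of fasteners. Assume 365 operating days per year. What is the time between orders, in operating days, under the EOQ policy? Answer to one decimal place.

T ≈ 14.2 days

Annual demand D = 1,500 × 12 = 18,000.
The optimal lot size = √(2DS/H) = √(2 × 18,000 × 287 / 21) ≈ 701.43.
Cycle time = Q*/D × 365 = 701.43 / 18,000 × 365 ≈ 14.223 days.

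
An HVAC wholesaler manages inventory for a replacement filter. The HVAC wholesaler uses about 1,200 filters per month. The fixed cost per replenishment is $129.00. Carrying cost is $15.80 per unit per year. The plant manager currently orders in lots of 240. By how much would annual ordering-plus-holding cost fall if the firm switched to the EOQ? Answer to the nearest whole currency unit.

Annual demand D = 1,200 × 12 = 14,400.
EOQ = √(2DS/H) = √(2 × 14,400 × 129 / 15.8) ≈ 484.91.
Cost at Q* = (D/Q*)S + (Q*/2)H = √(2DSH) ≈ $7,661.60.
Cost at Q = 240: (14,400/240)×129 + (240/2)×15.8 = $7,740.00 + $1,896.00 = $9,636.00.
Excess = $9,636.00 − $7,661.60 = $1,974.40.

Extra cost ≈ $1,974 per year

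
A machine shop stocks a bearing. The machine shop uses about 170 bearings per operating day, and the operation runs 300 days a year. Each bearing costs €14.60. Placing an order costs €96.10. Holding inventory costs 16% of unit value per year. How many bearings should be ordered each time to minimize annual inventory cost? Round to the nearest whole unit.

Annual demand D = 170 × 300 = 51,000.
Holding cost H = 0.16 × €14.60 = €2.3360 per unit per year.
EOQ = √(2DS / H) = √(2 × 51,000 × 96.1 / 2.336).
= √(9,802,200 / 2.336) = √4,196,147.2603 ≈ 2048.450.

Q* ≈ 2,048 bearings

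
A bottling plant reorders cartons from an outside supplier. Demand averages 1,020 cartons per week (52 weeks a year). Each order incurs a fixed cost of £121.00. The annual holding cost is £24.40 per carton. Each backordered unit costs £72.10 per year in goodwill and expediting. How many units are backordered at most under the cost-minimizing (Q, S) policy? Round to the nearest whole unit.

Annual demand D = 1,020 × 52 = 53,040.
With planned backorders, Q* = √(2DS/H) · √((H+B)/B).
√(2DS/H) = √(2 × 53,040 × 121 / 24.4) = 725.295.
√((H+B)/B) = √((24.4+72.1)/72.1) = 1.1569.
Q* ≈ 839.094.
S* = Q* · H/(H+B) = 839.094 × 24.4/96.5 ≈ 212.165.

S* ≈ 212 cartons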